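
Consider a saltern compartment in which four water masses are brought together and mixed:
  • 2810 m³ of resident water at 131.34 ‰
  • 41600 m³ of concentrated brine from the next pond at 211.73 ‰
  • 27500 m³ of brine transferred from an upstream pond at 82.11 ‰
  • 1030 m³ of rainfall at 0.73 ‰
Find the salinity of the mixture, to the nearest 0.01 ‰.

156.78 ‰

By conservation of dissolved salt,
salt = 2,810×131.34 + 41,600×211.73 + 27,500×82.11 + 1,030×0.73 = 369,065.4 + 8,807,968 + 2,258,025 + 751.9 = 11,435,810.3
volume = 2,810 + 41,600 + 27,500 + 1,030 = 72,940 m³
S = 11,435,810.3 / 72,940 = 156.7838 ‰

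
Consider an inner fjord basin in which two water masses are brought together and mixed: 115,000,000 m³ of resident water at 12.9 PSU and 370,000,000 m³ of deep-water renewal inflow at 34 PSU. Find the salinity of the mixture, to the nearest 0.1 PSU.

Weighted by volume,
salt = 115,000,000×12.9 + 370,000,000×34 = 1,483,500,000 + 12,580,000,000 = 14,063,500,000
volume = 115,000,000 + 370,000,000 = 485,000,000 m³
S = 14,063,500,000 / 485,000,000 = 28.997 PSU

29.0 PSU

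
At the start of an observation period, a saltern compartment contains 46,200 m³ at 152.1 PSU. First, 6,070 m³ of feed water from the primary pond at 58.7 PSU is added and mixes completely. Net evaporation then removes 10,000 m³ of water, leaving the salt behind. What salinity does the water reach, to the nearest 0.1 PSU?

174.7 PSU

After mixing: salt = 46,200×152.1 + 6,070×58.7 = 7,383,329; volume = 52,270 m³
After evaporation: salt unchanged = 7,383,329; volume = 52,270 − 10,000 = 42,270 m³
S = 7,383,329 / 42,270 = 174.6707 PSU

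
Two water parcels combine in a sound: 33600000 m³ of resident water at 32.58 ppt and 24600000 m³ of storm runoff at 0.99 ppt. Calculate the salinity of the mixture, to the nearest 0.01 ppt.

Conserving salt mass:
salt = 33,600,000×32.58 + 24,600,000×0.99 = 1,094,688,000 + 24,354,000 = 1,119,042,000
volume = 33,600,000 + 24,600,000 = 58,200,000 m³
S = 1,119,042,000 / 58,200,000 = 19.2275 ppt

19.23 ppt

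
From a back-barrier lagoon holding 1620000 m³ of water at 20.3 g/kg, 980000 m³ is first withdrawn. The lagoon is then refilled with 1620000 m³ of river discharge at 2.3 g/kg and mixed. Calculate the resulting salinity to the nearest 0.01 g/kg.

7.40 g/kg

Remaining after removal: 640,000 m³ at 20.3 g/kg (salt = 12,992,000)
After addition: salt = 12,992,000 + 1,620,000×2.3 = 16,718,000; volume = 2,260,000 m³
S = 16,718,000 / 2,260,000 = 7.3973 g/kg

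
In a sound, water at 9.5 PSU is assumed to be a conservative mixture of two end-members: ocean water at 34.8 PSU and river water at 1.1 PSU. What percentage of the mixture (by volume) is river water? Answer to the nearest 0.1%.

Let f be the freshwater fraction. Salt balance per unit volume:
f×1.1 + (1−f)×34.8 = 9.5
f = (34.8 − 9.5) / (34.8 − 1.1) = 25.3/33.7 = 0.7507

75.1%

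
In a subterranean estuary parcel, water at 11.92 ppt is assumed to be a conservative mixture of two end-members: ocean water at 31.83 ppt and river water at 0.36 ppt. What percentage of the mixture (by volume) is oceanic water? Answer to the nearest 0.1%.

Let g be the oceanic fraction. Salt balance per unit volume:
g×31.83 + (1−g)×0.36 = 11.92
g = (11.92 − 0.36) / (31.83 − 0.36) = 11.56/31.47 = 0.3673

36.7%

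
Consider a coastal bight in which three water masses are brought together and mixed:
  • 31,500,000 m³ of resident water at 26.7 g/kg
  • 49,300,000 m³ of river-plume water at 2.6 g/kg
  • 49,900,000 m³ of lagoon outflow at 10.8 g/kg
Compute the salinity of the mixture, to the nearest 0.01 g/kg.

11.54 g/kg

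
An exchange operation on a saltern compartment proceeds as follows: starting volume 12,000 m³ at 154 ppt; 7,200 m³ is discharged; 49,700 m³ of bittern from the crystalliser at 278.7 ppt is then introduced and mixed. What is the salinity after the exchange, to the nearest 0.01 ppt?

Remaining after removal: 4,800 m³ at 154 ppt (salt = 739,200)
After addition: salt = 739,200 + 49,700×278.7 = 14,590,590; volume = 54,500 m³
S = 14,590,590 / 54,500 = 267.7172 ppt

267.72 ppt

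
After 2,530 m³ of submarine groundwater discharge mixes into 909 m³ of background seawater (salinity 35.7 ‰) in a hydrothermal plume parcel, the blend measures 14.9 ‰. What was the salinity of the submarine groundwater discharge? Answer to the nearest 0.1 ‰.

Salt balance: 909×35.7 + 2,530×S = 3,439×14.9
32,451.3 + 2,530·S = 51,241.1
S = (51,241.1 − 32,451.3) / 2,530 = 7.4268 ‰

7.4 ‰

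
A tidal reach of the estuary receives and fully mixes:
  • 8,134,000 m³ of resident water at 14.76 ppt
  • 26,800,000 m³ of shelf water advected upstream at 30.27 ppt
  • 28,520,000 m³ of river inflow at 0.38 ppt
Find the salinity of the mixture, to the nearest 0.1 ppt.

14.8 ppt

Weighted by volume,
salt = 8,134,000×14.76 + 26,800,000×30.27 + 28,520,000×0.38 = 120,057,840 + 811,236,000 + 10,837,600 = 942,131,440
volume = 8,134,000 + 26,800,000 + 28,520,000 = 63,454,000 m³
S = 942,131,440 / 63,454,000 = 14.847 ppt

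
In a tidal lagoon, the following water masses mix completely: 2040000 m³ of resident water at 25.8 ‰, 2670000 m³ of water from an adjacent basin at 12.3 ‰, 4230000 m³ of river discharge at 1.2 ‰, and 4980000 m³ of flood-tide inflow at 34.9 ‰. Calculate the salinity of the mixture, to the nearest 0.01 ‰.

Total salt / total volume:
salt = 2,040,000×25.8 + 2,670,000×12.3 + 4,230,000×1.2 + 4,980,000×34.9 = 52,632,000 + 32,841,000 + 5,076,000 + 173,802,000 = 264,351,000
volume = 2,040,000 + 2,670,000 + 4,230,000 + 4,980,000 = 13,920,000 m³
S = 264,351,000 / 13,920,000 = 18.9907 ‰

18.99 ‰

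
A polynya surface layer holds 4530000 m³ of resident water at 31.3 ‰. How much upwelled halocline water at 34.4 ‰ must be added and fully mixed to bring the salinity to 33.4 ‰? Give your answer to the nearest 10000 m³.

9510000 m³

Salt balance: 4,530,000×31.3 + V×34.4 = (4,530,000+V)×33.4
141,789,000 + 34.4V = 151,302,000 + 33.4V
9,513,000 = 1V
V = 9,513,000 m³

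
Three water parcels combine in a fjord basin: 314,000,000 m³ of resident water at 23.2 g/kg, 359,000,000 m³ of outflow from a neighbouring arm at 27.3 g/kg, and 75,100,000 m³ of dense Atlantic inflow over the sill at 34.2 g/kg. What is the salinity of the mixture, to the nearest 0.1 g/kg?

26.3 g/kg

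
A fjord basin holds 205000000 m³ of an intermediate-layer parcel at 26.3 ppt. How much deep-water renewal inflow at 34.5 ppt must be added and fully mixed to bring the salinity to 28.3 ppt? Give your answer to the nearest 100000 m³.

Salt balance: 205,000,000×26.3 + V×34.5 = (205,000,000+V)×28.3
5,391,500,000 + 34.5V = 5,801,500,000 + 28.3V
410,000,000 = 6.2V
V = 66,129,032.26 m³

66100000 m³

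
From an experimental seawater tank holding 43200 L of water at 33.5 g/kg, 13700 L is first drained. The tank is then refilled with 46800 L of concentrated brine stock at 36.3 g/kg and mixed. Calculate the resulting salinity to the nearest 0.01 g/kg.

Remaining after removal: 29,500 L at 33.5 g/kg (salt = 988,250)
After addition: salt = 988,250 + 46,800×36.3 = 2,687,090; volume = 76,300 L
S = 2,687,090 / 76,300 = 35.2174 g/kg

35.22 g/kg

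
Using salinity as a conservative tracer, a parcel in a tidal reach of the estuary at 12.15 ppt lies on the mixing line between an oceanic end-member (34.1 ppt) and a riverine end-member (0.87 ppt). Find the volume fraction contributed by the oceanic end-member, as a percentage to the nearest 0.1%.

33.9%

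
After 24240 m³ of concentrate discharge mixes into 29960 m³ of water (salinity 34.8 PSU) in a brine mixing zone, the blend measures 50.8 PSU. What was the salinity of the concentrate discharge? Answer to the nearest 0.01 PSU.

Salt balance: 29,960×34.8 + 24,240×S = 54,200×50.8
1,042,608 + 24,240·S = 2,753,360
S = (2,753,360 − 1,042,608) / 24,240 = 70.5756 PSU

70.58 PSU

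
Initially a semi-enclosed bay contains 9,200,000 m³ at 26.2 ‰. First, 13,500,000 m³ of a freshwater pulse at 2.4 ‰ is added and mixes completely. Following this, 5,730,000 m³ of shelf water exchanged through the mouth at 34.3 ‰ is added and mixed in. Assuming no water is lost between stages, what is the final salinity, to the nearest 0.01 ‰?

16.53 ‰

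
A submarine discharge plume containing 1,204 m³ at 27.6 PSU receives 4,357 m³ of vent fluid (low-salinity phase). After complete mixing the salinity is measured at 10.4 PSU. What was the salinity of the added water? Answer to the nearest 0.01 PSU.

Salt balance: 1,204×27.6 + 4,357×S = 5,561×10.4
33,230.4 + 4,357·S = 57,834.4
S = (57,834.4 − 33,230.4) / 4,357 = 5.647 PSU

5.65 PSU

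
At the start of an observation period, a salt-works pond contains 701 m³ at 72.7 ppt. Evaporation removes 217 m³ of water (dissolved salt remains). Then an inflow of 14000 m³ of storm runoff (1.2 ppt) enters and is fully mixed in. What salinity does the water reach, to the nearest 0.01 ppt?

4.68 ppt

After evaporation: salt = 701×72.7 = 50,962.7; volume = 701 − 217 = 484 m³
After mixing: salt = 50,962.7 + 14,000×1.2 = 67,762.7; volume = 484 + 14,000 = 14,484 m³
S = 67,762.7 / 14,484 = 4.6785 ppt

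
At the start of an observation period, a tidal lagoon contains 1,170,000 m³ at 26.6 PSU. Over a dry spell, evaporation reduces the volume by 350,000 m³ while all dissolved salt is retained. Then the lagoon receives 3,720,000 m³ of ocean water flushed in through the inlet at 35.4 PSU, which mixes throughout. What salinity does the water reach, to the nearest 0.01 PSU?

After evaporation: salt = 1,170,000×26.6 = 31,122,000; volume = 1,170,000 − 350,000 = 820,000 m³
After mixing: salt = 31,122,000 + 3,720,000×35.4 = 162,810,000; volume = 820,000 + 3,720,000 = 4,540,000 m³
S = 162,810,000 / 4,540,000 = 35.8612 PSU

35.86 PSU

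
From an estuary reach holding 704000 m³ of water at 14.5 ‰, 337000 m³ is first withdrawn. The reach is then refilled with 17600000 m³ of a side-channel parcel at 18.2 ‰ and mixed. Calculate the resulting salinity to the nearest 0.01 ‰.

18.12 ‰

Remaining after removal: 367,000 m³ at 14.5 ‰ (salt = 5,321,500)
After addition: salt = 5,321,500 + 17,600,000×18.2 = 325,641,500; volume = 17,967,000 m³
S = 325,641,500 / 17,967,000 = 18.1244 ‰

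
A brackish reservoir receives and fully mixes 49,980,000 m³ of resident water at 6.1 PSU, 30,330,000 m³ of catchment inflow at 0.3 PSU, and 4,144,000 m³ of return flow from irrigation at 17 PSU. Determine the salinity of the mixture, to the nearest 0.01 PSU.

4.55 PSU

By conservation of dissolved salt,
salt = 49,980,000×6.1 + 30,330,000×0.3 + 4,144,000×17 = 304,878,000 + 9,099,000 + 70,448,000 = 384,425,000
volume = 49,980,000 + 30,330,000 + 4,144,000 = 84,454,000 m³
S = 384,425,000 / 84,454,000 = 4.5519 PSU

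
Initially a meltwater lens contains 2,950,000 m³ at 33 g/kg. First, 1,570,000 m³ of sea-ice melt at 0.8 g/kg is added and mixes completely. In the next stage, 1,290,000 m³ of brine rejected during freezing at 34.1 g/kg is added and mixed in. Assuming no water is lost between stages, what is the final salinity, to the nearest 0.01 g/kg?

24.54 g/kg

Total salt / total volume:
Initial salt = 2,950,000×33 = 97,350,000
After stage 1: salt = 97,350,000 + 1,570,000×0.8 = 98,606,000; volume = 4,520,000 m³; S = 21.815 g/kg
After stage 2: salt = 98,606,000 + 1,290,000×34.1 = 142,595,000; volume = 5,810,000 m³
S = 142,595,000 / 5,810,000 = 24.543 g/kg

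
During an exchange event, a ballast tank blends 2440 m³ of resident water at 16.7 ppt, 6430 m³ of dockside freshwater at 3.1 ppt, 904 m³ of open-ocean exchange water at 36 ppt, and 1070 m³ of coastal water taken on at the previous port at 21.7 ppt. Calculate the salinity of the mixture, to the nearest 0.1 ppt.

10.7 ppt

Mass of salt is conserved:
salt = 2,440×16.7 + 6,430×3.1 + 904×36 + 1,070×21.7 = 40,748 + 19,933 + 32,544 + 23,219 = 116,444
volume = 2,440 + 6,430 + 904 + 1,070 = 10,844 m³
S = 116,444 / 10,844 = 10.738 ppt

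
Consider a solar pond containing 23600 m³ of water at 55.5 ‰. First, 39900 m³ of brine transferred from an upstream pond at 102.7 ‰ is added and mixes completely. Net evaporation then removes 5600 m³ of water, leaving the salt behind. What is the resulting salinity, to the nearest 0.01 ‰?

After mixing: salt = 23,600×55.5 + 39,900×102.7 = 5,407,530; volume = 63,500 m³
After evaporation: salt unchanged = 5,407,530; volume = 63,500 − 5,600 = 57,900 m³
S = 5,407,530 / 57,900 = 93.3943 ‰

93.39 ‰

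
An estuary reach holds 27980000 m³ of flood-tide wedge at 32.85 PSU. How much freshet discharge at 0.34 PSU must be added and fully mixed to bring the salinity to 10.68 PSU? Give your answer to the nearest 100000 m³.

60000000 m³

Salt balance: 27,980,000×32.85 + V×0.34 = (27,980,000+V)×10.68
919,143,000 + 0.34V = 298,826,400 + 10.68V
620,316,600 = 10.34V
V = 59,991,934.24 m³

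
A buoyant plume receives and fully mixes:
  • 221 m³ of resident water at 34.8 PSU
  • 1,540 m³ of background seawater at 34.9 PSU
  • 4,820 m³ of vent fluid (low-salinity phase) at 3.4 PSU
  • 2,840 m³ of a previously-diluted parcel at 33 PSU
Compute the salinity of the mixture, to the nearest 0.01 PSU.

Weighted by volume,
salt = 221×34.8 + 1,540×34.9 + 4,820×3.4 + 2,840×33 = 7,690.8 + 53,746 + 16,388 + 93,720 = 171,544.8
volume = 221 + 1,540 + 4,820 + 2,840 = 9,421 m³
S = 171,544.8 / 9,421 = 18.2088 PSU

18.21 PSU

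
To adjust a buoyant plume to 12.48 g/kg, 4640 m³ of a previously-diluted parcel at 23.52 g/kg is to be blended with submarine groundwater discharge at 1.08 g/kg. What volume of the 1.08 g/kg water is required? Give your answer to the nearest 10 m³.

4490 m³

Salt balance: 4,640×23.52 + V×1.08 = (4,640+V)×12.48
109,132.8 + 1.08V = 57,907.2 + 12.48V
51,225.6 = 11.4V
V = 4,493.47 m³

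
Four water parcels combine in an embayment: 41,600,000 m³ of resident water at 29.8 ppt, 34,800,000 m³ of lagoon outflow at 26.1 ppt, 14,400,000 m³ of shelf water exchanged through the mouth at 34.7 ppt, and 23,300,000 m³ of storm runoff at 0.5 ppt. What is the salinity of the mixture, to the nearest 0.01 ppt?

23.31 ppt

Salt balance:
salt = 41,600,000×29.8 + 34,800,000×26.1 + 14,400,000×34.7 + 23,300,000×0.5 = 1,239,680,000 + 908,280,000 + 499,680,000 + 11,650,000 = 2,659,290,000
volume = 41,600,000 + 34,800,000 + 14,400,000 + 23,300,000 = 114,100,000 m³
S = 2,659,290,000 / 114,100,000 = 23.3067 ppt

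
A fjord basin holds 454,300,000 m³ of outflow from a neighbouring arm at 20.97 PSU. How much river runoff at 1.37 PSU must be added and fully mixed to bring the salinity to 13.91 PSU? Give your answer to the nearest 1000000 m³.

Salt balance: 454,300,000×20.97 + V×1.37 = (454,300,000+V)×13.91
9,526,671,000 + 1.37V = 6,319,313,000 + 13.91V
3,207,358,000 = 12.54V
V = 255,770,175.44 m³

256000000 m³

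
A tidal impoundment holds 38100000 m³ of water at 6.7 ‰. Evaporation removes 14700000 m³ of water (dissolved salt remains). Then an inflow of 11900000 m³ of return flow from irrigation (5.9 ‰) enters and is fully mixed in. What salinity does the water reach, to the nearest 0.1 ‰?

9.2 ‰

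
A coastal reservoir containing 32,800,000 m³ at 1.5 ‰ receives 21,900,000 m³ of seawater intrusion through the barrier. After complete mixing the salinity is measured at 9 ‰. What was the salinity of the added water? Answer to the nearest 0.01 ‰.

20.23 ‰

Salt balance: 32,800,000×1.5 + 21,900,000×S = 54,700,000×9
49,200,000 + 21,900,000·S = 492,300,000
S = (492,300,000 − 49,200,000) / 21,900,000 = 20.2329 ‰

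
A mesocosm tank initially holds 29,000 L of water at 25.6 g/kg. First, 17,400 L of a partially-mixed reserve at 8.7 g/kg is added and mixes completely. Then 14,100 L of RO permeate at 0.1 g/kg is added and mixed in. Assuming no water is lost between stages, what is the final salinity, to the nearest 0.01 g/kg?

14.80 g/kg

Weighted by volume,
Initial salt = 29,000×25.6 = 742,400
After stage 1: salt = 742,400 + 17,400×8.7 = 893,780; volume = 46,400 L; S = 19.263 g/kg
After stage 2: salt = 893,780 + 14,100×0.1 = 895,190; volume = 60,500 L
S = 895,190 / 60,500 = 14.7965 g/kg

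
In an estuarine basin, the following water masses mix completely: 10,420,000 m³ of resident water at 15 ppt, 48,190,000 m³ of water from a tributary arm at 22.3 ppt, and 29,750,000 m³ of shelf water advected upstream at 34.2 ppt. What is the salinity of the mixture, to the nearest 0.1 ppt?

Weighted by volume,
salt = 10,420,000×15 + 48,190,000×22.3 + 29,750,000×34.2 = 156,300,000 + 1,074,637,000 + 1,017,450,000 = 2,248,387,000
volume = 10,420,000 + 48,190,000 + 29,750,000 = 88,360,000 m³
S = 2,248,387,000 / 88,360,000 = 25.446 ppt

25.4 ppt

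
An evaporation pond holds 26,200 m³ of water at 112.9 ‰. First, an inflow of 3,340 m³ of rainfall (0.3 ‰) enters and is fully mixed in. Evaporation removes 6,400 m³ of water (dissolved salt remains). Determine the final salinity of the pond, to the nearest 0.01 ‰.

127.87 ‰

After mixing: salt = 26,200×112.9 + 3,340×0.3 = 2,958,982; volume = 29,540 m³
After evaporation: salt unchanged = 2,958,982; volume = 29,540 − 6,400 = 23,140 m³
S = 2,958,982 / 23,140 = 127.873 ‰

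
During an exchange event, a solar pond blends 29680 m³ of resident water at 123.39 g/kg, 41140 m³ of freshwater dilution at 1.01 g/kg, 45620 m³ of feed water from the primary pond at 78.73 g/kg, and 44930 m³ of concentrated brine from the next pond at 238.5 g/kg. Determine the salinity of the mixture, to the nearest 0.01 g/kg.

Salt balance:
salt = 29,680×123.39 + 41,140×1.01 + 45,620×78.73 + 44,930×238.5 = 3,662,215.2 + 41,551.4 + 3,591,662.6 + 10,715,805 = 18,011,234.2
volume = 29,680 + 41,140 + 45,620 + 44,930 = 161,370 m³
S = 18,011,234.2 / 161,370 = 111.6145 g/kg

111.61 g/kg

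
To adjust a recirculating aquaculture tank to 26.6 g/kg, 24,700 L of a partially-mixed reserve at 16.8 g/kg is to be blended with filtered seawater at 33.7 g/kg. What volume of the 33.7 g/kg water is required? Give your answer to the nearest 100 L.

Salt balance: 24,700×16.8 + V×33.7 = (24,700+V)×26.6
414,960 + 33.7V = 657,020 + 26.6V
242,060 = 7.1V
V = 34,092.96 L

34100 L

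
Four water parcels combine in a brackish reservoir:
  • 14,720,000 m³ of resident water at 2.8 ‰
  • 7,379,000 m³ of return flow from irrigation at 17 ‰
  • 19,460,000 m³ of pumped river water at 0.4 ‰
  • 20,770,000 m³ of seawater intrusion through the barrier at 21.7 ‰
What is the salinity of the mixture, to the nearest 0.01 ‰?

Total salt / total volume:
salt = 14,720,000×2.8 + 7,379,000×17 + 19,460,000×0.4 + 20,770,000×21.7 = 41,216,000 + 125,443,000 + 7,784,000 + 450,709,000 = 625,152,000
volume = 14,720,000 + 7,379,000 + 19,460,000 + 20,770,000 = 62,329,000 m³
S = 625,152,000 / 62,329,000 = 10.0299 ‰

10.03 ‰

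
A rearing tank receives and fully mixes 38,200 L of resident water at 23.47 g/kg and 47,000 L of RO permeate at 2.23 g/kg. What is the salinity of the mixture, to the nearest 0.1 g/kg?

11.8 g/kg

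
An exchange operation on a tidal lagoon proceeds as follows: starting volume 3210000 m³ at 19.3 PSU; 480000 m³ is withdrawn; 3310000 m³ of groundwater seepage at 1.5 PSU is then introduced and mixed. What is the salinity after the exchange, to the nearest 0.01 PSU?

Remaining after removal: 2,730,000 m³ at 19.3 PSU (salt = 52,689,000)
After addition: salt = 52,689,000 + 3,310,000×1.5 = 57,654,000; volume = 6,040,000 m³
S = 57,654,000 / 6,040,000 = 9.5454 PSU

9.55 PSU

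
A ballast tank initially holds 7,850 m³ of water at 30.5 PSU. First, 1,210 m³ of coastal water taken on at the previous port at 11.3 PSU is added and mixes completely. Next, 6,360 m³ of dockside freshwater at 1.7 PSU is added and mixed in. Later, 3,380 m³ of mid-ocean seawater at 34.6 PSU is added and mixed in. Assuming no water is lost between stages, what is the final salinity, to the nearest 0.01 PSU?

20.26 PSU

By conservation of dissolved salt,
Initial salt = 7,850×30.5 = 239,425
After stage 1: salt = 239,425 + 1,210×11.3 = 253,098; volume = 9,060 m³; S = 27.936 PSU
After stage 2: salt = 253,098 + 6,360×1.7 = 263,910; volume = 15,420 m³; S = 17.115 PSU
After stage 3: salt = 263,910 + 3,380×34.6 = 380,858; volume = 18,800 m³
S = 380,858 / 18,800 = 20.2584 PSU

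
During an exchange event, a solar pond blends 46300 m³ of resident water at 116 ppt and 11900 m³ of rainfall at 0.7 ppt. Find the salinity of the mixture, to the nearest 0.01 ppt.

92.42 ppt

Mass of salt is conserved:
salt = 46,300×116 + 11,900×0.7 = 5,370,800 + 8,330 = 5,379,130
volume = 46,300 + 11,900 = 58,200 m³
S = 5,379,130 / 58,200 = 92.4249 ppt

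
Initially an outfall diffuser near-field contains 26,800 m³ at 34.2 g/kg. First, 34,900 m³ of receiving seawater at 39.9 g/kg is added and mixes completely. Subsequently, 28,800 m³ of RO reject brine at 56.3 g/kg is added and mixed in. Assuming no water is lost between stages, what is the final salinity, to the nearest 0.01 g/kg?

43.43 g/kg

By conservation of dissolved salt,
Initial salt = 26,800×34.2 = 916,560
After stage 1: salt = 916,560 + 34,900×39.9 = 2,309,070; volume = 61,700 m³; S = 37.424 g/kg
After stage 2: salt = 2,309,070 + 28,800×56.3 = 3,930,510; volume = 90,500 m³
S = 3,930,510 / 90,500 = 43.431 g/kg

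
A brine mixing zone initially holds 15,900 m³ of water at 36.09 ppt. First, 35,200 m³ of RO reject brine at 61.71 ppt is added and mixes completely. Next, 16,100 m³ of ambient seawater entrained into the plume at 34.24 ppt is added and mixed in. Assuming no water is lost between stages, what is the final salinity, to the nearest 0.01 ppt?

Weighted by volume,
Initial salt = 15,900×36.09 = 573,831
After stage 1: salt = 573,831 + 35,200×61.71 = 2,746,023; volume = 51,100 m³; S = 53.738 ppt
After stage 2: salt = 2,746,023 + 16,100×34.24 = 3,297,287; volume = 67,200 m³
S = 3,297,287 / 67,200 = 49.0668 ppt

49.07 ppt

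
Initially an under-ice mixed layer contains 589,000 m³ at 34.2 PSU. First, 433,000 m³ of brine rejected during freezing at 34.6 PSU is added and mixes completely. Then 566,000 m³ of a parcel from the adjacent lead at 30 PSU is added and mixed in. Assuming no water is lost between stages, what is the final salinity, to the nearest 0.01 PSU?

By conservation of dissolved salt,
Initial salt = 589,000×34.2 = 20,143,800
After stage 1: salt = 20,143,800 + 433,000×34.6 = 35,125,600; volume = 1,022,000 m³; S = 34.369 PSU
After stage 2: salt = 35,125,600 + 566,000×30 = 52,105,600; volume = 1,588,000 m³
S = 52,105,600 / 1,588,000 = 32.8121 PSU

32.81 PSU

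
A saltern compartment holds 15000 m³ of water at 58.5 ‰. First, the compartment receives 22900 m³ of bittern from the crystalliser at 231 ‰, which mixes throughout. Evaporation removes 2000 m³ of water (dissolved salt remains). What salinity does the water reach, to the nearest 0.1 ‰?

171.8 ‰

After mixing: salt = 15,000×58.5 + 22,900×231 = 6,167,400; volume = 37,900 m³
After evaporation: salt unchanged = 6,167,400; volume = 37,900 − 2,000 = 35,900 m³
S = 6,167,400 / 35,900 = 171.7939 ‰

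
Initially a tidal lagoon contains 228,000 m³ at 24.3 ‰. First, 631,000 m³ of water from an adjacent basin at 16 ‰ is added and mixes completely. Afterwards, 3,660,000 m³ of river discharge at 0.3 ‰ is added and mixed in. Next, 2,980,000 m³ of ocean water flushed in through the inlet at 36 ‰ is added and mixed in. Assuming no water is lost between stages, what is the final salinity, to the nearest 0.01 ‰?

16.54 ‰

Total salt / total volume:
Initial salt = 228,000×24.3 = 5,540,400
After stage 1: salt = 5,540,400 + 631,000×16 = 15,636,400; volume = 859,000 m³; S = 18.203 ‰
After stage 2: salt = 15,636,400 + 3,660,000×0.3 = 16,734,400; volume = 4,519,000 m³; S = 3.703 ‰
After stage 3: salt = 16,734,400 + 2,980,000×36 = 124,014,400; volume = 7,499,000 m³
S = 124,014,400 / 7,499,000 = 16.5375 ‰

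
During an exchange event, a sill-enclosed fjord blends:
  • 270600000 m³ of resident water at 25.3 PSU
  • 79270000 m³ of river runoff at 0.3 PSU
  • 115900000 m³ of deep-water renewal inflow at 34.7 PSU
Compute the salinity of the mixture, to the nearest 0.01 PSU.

Conserving salt mass:
salt = 270,600,000×25.3 + 79,270,000×0.3 + 115,900,000×34.7 = 6,846,180,000 + 23,781,000 + 4,021,730,000 = 10,891,691,000
volume = 270,600,000 + 79,270,000 + 115,900,000 = 465,770,000 m³
S = 10,891,691,000 / 465,770,000 = 23.3843 PSU

23.38 PSU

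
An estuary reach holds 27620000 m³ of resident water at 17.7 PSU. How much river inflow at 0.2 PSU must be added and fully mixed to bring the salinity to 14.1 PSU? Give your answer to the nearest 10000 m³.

Salt balance: 27,620,000×17.7 + V×0.2 = (27,620,000+V)×14.1
488,874,000 + 0.2V = 389,442,000 + 14.1V
99,432,000 = 13.9V
V = 7,153,381.29 m³

7150000 m³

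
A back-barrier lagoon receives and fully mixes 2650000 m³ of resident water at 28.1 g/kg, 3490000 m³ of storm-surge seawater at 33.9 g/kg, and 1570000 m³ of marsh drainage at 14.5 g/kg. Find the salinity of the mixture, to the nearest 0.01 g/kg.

Total salt / total volume:
salt = 2,650,000×28.1 + 3,490,000×33.9 + 1,570,000×14.5 = 74,465,000 + 118,311,000 + 22,765,000 = 215,541,000
volume = 2,650,000 + 3,490,000 + 1,570,000 = 7,710,000 m³
S = 215,541,000 / 7,710,000 = 27.956 g/kg

27.96 g/kg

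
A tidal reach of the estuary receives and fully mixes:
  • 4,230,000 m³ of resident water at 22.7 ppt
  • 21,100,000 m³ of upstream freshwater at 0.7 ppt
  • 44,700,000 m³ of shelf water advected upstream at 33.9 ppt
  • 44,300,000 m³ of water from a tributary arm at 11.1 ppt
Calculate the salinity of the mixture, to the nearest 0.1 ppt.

Salt balance:
salt = 4,230,000×22.7 + 21,100,000×0.7 + 44,700,000×33.9 + 44,300,000×11.1 = 96,021,000 + 14,770,000 + 1,515,330,000 + 491,730,000 = 2,117,851,000
volume = 4,230,000 + 21,100,000 + 44,700,000 + 44,300,000 = 114,330,000 m³
S = 2,117,851,000 / 114,330,000 = 18.524 ppt

18.5 ppt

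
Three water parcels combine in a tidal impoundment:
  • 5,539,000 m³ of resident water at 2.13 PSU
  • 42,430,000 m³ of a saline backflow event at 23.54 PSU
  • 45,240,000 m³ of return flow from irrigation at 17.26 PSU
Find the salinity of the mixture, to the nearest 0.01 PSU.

By conservation of dissolved salt,
salt = 5,539,000×2.13 + 42,430,000×23.54 + 45,240,000×17.26 = 11,798,070 + 998,802,200 + 780,842,400 = 1,791,442,670
volume = 5,539,000 + 42,430,000 + 45,240,000 = 93,209,000 m³
S = 1,791,442,670 / 93,209,000 = 19.2196 PSU

19.22 PSU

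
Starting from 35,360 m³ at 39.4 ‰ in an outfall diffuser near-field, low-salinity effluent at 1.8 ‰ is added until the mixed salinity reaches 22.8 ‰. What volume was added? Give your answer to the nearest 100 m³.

Salt balance: 35,360×39.4 + V×1.8 = (35,360+V)×22.8
1,393,184 + 1.8V = 806,208 + 22.8V
586,976 = 21V
V = 27,951.24 m³

28000 m³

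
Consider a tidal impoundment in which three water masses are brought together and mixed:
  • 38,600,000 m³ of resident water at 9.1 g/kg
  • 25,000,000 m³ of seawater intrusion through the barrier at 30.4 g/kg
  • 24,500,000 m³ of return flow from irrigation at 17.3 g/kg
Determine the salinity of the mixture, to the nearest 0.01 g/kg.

17.42 g/kg

Weighted by volume,
salt = 38,600,000×9.1 + 25,000,000×30.4 + 24,500,000×17.3 = 351,260,000 + 760,000,000 + 423,850,000 = 1,535,110,000
volume = 38,600,000 + 25,000,000 + 24,500,000 = 88,100,000 m³
S = 1,535,110,000 / 88,100,000 = 17.4246 g/kg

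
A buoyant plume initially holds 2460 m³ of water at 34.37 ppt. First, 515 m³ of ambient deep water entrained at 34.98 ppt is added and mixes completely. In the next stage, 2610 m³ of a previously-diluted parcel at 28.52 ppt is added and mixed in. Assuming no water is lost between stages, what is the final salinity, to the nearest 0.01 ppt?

Salt balance:
Initial salt = 2,460×34.37 = 84,550.2
After stage 1: salt = 84,550.2 + 515×34.98 = 102,564.9; volume = 2,975 m³; S = 34.476 ppt
After stage 2: salt = 102,564.9 + 2,610×28.52 = 177,002.1; volume = 5,585 m³
S = 177,002.1 / 5,585 = 31.6924 ppt

31.69 ppt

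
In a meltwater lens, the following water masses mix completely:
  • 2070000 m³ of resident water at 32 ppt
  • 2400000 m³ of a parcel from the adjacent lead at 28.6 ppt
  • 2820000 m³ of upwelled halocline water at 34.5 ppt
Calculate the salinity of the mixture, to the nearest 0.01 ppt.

Total salt / total volume:
salt = 2,070,000×32 + 2,400,000×28.6 + 2,820,000×34.5 = 66,240,000 + 68,640,000 + 97,290,000 = 232,170,000
volume = 2,070,000 + 2,400,000 + 2,820,000 = 7,290,000 m³
S = 232,170,000 / 7,290,000 = 31.8477 ppt

31.85 ppt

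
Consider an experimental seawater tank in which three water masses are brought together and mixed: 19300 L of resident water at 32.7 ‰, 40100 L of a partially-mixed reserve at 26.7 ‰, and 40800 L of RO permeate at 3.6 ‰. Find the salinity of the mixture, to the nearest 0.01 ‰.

18.45 ‰

Salt balance:
salt = 19,300×32.7 + 40,100×26.7 + 40,800×3.6 = 631,110 + 1,070,670 + 146,880 = 1,848,660
volume = 19,300 + 40,100 + 40,800 = 100,200 L
S = 1,848,660 / 100,200 = 18.4497 ‰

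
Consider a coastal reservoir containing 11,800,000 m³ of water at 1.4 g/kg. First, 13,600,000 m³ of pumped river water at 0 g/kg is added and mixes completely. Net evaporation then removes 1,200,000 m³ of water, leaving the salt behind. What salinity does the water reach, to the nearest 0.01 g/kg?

After mixing: salt = 11,800,000×1.4 + 13,600,000×0 = 16,520,000; volume = 25,400,000 m³
After evaporation: salt unchanged = 16,520,000; volume = 25,400,000 − 1,200,000 = 24,200,000 m³
S = 16,520,000 / 24,200,000 = 0.6826 g/kg

0.68 g/kg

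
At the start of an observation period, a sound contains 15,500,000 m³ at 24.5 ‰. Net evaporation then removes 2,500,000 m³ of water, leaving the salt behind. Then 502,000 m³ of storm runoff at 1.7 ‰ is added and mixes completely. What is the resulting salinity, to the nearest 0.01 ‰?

28.19 ‰

After evaporation: salt = 15,500,000×24.5 = 379,750,000; volume = 15,500,000 − 2,500,000 = 13,000,000 m³
After mixing: salt = 379,750,000 + 502,000×1.7 = 380,603,400; volume = 13,000,000 + 502,000 = 13,502,000 m³
S = 380,603,400 / 13,502,000 = 28.1887 ‰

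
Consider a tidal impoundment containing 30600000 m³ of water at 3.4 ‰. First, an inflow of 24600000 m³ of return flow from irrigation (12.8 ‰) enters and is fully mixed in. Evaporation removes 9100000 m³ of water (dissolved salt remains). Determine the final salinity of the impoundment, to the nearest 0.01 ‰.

9.09 ‰

After mixing: salt = 30,600,000×3.4 + 24,600,000×12.8 = 418,920,000; volume = 55,200,000 m³
After evaporation: salt unchanged = 418,920,000; volume = 55,200,000 − 9,100,000 = 46,100,000 m³
S = 418,920,000 / 46,100,000 = 9.0872 ‰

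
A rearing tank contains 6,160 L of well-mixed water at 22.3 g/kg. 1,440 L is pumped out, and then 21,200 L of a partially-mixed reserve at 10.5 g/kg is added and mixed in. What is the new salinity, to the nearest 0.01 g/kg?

Remaining after removal: 4,720 L at 22.3 g/kg (salt = 105,256)
After addition: salt = 105,256 + 21,200×10.5 = 327,856; volume = 25,920 L
S = 327,856 / 25,920 = 12.6488 g/kg

12.65 g/kg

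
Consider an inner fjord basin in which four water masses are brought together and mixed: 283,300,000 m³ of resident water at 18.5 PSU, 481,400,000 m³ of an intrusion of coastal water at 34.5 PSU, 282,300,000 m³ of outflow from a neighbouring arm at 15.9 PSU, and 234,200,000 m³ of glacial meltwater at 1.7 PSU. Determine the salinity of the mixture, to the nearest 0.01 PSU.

20.87 PSU

Mass of salt is conserved:
salt = 283,300,000×18.5 + 481,400,000×34.5 + 282,300,000×15.9 + 234,200,000×1.7 = 5,241,050,000 + 16,608,300,000 + 4,488,570,000 + 398,140,000 = 26,736,060,000
volume = 283,300,000 + 481,400,000 + 282,300,000 + 234,200,000 = 1,281,200,000 m³
S = 26,736,060,000 / 1,281,200,000 = 20.868 PSU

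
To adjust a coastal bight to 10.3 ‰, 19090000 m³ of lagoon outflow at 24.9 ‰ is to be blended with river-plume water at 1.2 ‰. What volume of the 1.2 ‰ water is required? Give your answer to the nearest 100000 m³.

30600000 m³

Salt balance: 19,090,000×24.9 + V×1.2 = (19,090,000+V)×10.3
475,341,000 + 1.2V = 196,627,000 + 10.3V
278,714,000 = 9.1V
V = 30,627,912.09 m³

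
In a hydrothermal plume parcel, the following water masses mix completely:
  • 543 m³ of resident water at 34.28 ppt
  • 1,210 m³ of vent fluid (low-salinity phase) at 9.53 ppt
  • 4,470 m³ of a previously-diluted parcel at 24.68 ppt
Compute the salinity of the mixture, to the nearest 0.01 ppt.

Weighted by volume,
salt = 543×34.28 + 1,210×9.53 + 4,470×24.68 = 18,614.04 + 11,531.3 + 110,319.6 = 140,464.94
volume = 543 + 1,210 + 4,470 = 6,223 m³
S = 140,464.94 / 6,223 = 22.5719 ppt

22.57 ppt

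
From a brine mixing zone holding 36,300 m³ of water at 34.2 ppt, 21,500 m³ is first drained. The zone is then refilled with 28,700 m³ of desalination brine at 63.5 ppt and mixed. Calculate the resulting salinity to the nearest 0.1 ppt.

Remaining after removal: 14,800 m³ at 34.2 ppt (salt = 506,160)
After addition: salt = 506,160 + 28,700×63.5 = 2,328,610; volume = 43,500 m³
S = 2,328,610 / 43,500 = 53.5313 ppt

53.5 ppt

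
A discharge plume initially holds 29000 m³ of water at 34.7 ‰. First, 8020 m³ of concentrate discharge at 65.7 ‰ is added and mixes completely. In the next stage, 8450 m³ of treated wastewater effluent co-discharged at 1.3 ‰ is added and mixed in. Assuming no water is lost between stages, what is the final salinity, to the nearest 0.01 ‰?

By conservation of dissolved salt,
Initial salt = 29,000×34.7 = 1,006,300
After stage 1: salt = 1,006,300 + 8,020×65.7 = 1,533,214; volume = 37,020 m³; S = 41.416 ‰
After stage 2: salt = 1,533,214 + 8,450×1.3 = 1,544,199; volume = 45,470 m³
S = 1,544,199 / 45,470 = 33.9608 ‰

33.96 ‰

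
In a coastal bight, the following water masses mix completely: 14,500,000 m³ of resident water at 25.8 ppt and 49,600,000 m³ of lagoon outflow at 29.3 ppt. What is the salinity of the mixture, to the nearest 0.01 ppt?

28.51 ppt

Weighted by volume,
salt = 14,500,000×25.8 + 49,600,000×29.3 = 374,100,000 + 1,453,280,000 = 1,827,380,000
volume = 14,500,000 + 49,600,000 = 64,100,000 m³
S = 1,827,380,000 / 64,100,000 = 28.5083 ppt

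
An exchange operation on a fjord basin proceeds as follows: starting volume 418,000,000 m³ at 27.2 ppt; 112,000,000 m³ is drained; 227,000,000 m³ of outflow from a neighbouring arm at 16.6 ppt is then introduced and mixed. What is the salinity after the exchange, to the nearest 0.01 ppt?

22.69 ppt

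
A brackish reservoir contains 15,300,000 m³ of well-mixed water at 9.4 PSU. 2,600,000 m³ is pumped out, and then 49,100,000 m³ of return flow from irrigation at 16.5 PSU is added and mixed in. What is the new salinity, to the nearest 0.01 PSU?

Remaining after removal: 12,700,000 m³ at 9.4 PSU (salt = 119,380,000)
After addition: salt = 119,380,000 + 49,100,000×16.5 = 929,530,000; volume = 61,800,000 m³
S = 929,530,000 / 61,800,000 = 15.0409 PSU

15.04 PSU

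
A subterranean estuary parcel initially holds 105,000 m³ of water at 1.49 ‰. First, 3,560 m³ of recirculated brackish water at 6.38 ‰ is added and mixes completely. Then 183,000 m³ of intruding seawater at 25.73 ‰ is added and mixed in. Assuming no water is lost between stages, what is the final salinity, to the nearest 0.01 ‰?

16.76 ‰

Weighted by volume,
Initial salt = 105,000×1.49 = 156,450
After stage 1: salt = 156,450 + 3,560×6.38 = 179,162.8; volume = 108,560 m³; S = 1.65 ‰
After stage 2: salt = 179,162.8 + 183,000×25.73 = 4,887,752.8; volume = 291,560 m³
S = 4,887,752.8 / 291,560 = 16.7641 ‰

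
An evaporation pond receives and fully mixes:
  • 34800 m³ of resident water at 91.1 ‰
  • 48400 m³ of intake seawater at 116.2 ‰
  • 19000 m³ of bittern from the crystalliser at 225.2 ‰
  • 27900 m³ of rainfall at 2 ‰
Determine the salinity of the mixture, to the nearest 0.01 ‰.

100.91 ‰

Conserving salt mass:
salt = 34,800×91.1 + 48,400×116.2 + 19,000×225.2 + 27,900×2 = 3,170,280 + 5,624,080 + 4,278,800 + 55,800 = 13,128,960
volume = 34,800 + 48,400 + 19,000 + 27,900 = 130,100 m³
S = 13,128,960 / 130,100 = 100.9144 ‰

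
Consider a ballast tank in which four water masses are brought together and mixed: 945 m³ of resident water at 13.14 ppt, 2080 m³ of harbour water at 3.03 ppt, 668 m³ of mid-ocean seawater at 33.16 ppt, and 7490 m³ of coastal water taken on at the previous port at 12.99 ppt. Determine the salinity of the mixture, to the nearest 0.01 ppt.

Mass of salt is conserved:
salt = 945×13.14 + 2,080×3.03 + 668×33.16 + 7,490×12.99 = 12,417.3 + 6,302.4 + 22,150.88 + 97,295.1 = 138,165.68
volume = 945 + 2,080 + 668 + 7,490 = 11,183 m³
S = 138,165.68 / 11,183 = 12.355 ppt

12.35 ppt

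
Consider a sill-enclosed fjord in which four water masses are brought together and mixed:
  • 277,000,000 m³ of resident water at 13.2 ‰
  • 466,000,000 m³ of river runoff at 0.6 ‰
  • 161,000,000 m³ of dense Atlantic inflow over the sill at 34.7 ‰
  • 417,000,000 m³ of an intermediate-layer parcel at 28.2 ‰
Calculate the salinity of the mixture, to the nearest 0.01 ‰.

16.11 ‰

By conservation of dissolved salt,
salt = 277,000,000×13.2 + 466,000,000×0.6 + 161,000,000×34.7 + 417,000,000×28.2 = 3,656,400,000 + 279,600,000 + 5,586,700,000 + 11,759,400,000 = 21,282,100,000
volume = 277,000,000 + 466,000,000 + 161,000,000 + 417,000,000 = 1,321,000,000 m³
S = 21,282,100,000 / 1,321,000,000 = 16.1106 ‰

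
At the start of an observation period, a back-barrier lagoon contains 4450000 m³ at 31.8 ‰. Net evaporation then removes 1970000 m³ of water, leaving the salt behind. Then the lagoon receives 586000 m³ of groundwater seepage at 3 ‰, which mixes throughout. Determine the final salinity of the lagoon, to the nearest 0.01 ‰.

After evaporation: salt = 4,450,000×31.8 = 141,510,000; volume = 4,450,000 − 1,970,000 = 2,480,000 m³
After mixing: salt = 141,510,000 + 586,000×3 = 143,268,000; volume = 2,480,000 + 586,000 = 3,066,000 m³
S = 143,268,000 / 3,066,000 = 46.728 ‰

46.73 ‰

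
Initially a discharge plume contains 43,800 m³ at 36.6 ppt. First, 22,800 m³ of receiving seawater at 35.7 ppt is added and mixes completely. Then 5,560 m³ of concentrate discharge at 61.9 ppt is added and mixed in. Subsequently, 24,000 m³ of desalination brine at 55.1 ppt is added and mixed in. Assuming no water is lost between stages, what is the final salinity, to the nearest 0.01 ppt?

Salt balance:
Initial salt = 43,800×36.6 = 1,603,080
After stage 1: salt = 1,603,080 + 22,800×35.7 = 2,417,040; volume = 66,600 m³; S = 36.292 ppt
After stage 2: salt = 2,417,040 + 5,560×61.9 = 2,761,204; volume = 72,160 m³; S = 38.265 ppt
After stage 3: salt = 2,761,204 + 24,000×55.1 = 4,083,604; volume = 96,160 m³
S = 4,083,604 / 96,160 = 42.4668 ppt

42.47 ppt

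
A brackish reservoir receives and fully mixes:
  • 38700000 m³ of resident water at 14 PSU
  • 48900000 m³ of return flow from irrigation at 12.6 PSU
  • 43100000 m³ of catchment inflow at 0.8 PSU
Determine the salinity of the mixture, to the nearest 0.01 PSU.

Conserving salt mass:
salt = 38,700,000×14 + 48,900,000×12.6 + 43,100,000×0.8 = 541,800,000 + 616,140,000 + 34,480,000 = 1,192,420,000
volume = 38,700,000 + 48,900,000 + 43,100,000 = 130,700,000 m³
S = 1,192,420,000 / 130,700,000 = 9.1233 PSU

9.12 PSU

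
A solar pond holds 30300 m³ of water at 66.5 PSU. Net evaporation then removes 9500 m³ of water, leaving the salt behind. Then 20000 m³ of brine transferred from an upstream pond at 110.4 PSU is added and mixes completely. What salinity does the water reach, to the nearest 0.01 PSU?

After evaporation: salt = 30,300×66.5 = 2,014,950; volume = 30,300 − 9,500 = 20,800 m³
After mixing: salt = 2,014,950 + 20,000×110.4 = 4,222,950; volume = 20,800 + 20,000 = 40,800 m³
S = 4,222,950 / 40,800 = 103.5037 PSU

103.50 PSU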